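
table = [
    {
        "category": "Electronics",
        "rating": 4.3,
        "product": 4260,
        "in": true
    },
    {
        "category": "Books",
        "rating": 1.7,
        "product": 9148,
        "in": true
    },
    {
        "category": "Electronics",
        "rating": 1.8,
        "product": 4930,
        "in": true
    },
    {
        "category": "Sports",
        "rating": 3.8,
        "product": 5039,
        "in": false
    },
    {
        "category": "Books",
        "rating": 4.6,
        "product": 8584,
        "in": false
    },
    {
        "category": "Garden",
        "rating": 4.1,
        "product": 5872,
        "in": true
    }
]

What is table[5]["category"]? "Garden"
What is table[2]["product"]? 4930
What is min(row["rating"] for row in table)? 1.7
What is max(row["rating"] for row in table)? 4.6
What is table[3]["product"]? 5039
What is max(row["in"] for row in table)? True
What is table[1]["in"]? True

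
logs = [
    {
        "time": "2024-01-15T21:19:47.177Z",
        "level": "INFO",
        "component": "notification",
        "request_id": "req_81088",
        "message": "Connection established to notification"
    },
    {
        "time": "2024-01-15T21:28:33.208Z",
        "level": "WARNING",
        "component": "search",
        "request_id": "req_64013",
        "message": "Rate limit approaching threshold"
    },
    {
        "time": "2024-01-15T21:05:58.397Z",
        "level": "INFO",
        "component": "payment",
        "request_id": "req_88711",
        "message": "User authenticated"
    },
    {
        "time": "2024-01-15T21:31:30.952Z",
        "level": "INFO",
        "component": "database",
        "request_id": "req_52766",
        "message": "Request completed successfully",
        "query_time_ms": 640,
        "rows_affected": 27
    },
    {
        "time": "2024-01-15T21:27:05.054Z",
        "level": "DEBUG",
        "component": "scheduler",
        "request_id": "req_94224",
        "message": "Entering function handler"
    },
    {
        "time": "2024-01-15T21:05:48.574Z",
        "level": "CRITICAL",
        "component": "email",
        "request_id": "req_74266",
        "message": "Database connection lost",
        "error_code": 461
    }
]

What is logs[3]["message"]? "Request completed successfully"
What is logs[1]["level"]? "WARNING"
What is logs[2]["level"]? "INFO"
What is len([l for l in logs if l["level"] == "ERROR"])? 0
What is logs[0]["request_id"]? "req_81088"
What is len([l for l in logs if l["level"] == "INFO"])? 3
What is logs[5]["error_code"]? 461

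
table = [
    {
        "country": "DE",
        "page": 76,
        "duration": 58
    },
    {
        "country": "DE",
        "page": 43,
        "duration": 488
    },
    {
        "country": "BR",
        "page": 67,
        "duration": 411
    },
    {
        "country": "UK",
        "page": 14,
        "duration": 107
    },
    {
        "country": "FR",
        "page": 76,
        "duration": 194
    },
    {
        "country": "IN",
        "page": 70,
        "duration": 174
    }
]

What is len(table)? 6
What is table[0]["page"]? 76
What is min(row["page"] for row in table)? 14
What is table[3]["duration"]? 107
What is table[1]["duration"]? 488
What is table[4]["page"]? 76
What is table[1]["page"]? 43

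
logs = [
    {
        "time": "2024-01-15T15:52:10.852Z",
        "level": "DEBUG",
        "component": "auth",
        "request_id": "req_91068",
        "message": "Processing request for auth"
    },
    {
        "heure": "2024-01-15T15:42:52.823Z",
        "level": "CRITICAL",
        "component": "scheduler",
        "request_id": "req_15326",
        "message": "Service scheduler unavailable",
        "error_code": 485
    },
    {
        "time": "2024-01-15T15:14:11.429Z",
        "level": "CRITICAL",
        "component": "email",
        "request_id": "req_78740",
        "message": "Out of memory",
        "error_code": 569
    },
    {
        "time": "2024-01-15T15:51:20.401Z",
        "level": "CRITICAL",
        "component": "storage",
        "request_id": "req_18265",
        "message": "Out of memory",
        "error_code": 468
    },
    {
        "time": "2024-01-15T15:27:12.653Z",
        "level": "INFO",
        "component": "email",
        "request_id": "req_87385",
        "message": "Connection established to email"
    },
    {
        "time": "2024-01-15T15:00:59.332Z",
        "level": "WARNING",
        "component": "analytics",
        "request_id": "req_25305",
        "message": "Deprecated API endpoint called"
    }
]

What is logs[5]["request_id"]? "req_25305"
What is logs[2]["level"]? "CRITICAL"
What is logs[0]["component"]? "auth"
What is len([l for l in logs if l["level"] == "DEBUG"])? 1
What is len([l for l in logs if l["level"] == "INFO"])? 1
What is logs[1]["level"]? "CRITICAL"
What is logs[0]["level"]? "DEBUG"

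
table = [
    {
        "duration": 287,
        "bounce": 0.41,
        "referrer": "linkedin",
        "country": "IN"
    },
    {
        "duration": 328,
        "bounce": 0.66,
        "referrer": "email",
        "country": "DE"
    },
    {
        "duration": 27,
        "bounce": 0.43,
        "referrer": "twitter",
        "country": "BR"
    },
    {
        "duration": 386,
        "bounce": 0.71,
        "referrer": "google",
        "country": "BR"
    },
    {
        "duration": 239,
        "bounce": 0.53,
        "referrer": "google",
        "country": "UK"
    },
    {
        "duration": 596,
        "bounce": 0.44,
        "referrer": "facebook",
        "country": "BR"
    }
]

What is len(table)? 6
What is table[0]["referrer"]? "linkedin"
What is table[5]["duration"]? 596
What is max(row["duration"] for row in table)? 596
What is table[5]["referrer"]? "facebook"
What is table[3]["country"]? "BR"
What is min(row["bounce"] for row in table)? 0.41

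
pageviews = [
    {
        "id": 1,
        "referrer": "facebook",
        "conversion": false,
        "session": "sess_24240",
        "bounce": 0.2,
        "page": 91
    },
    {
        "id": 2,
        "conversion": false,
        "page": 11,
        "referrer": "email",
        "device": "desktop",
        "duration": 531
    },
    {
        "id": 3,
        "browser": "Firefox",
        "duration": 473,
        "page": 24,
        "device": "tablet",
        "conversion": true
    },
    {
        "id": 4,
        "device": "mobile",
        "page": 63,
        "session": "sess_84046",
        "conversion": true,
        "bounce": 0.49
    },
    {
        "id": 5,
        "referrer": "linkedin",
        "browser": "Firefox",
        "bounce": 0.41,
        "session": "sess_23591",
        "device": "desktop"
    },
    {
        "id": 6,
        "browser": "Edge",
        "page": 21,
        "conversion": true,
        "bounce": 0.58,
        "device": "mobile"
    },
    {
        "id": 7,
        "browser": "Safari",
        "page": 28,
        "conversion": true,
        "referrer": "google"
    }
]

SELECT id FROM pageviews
[1, 2, 3, 4, 5, 6, 7]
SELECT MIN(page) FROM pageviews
11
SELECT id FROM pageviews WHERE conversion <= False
[1, 2]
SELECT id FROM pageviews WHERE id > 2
[3, 4, 5, 6, 7]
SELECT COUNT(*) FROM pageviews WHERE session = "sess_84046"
1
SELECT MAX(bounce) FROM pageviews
0.58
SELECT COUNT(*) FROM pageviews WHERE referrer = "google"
1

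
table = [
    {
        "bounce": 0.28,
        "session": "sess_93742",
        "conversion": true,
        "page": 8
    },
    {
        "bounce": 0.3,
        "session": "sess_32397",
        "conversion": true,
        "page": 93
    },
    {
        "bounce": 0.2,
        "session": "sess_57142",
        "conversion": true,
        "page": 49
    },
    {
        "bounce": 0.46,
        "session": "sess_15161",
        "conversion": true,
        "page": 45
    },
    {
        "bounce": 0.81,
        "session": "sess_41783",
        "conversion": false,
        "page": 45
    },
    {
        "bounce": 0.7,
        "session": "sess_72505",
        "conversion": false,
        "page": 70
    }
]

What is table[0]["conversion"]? True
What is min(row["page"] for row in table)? 8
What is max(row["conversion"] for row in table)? True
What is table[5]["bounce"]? 0.7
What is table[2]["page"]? 49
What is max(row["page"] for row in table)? 93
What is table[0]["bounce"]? 0.28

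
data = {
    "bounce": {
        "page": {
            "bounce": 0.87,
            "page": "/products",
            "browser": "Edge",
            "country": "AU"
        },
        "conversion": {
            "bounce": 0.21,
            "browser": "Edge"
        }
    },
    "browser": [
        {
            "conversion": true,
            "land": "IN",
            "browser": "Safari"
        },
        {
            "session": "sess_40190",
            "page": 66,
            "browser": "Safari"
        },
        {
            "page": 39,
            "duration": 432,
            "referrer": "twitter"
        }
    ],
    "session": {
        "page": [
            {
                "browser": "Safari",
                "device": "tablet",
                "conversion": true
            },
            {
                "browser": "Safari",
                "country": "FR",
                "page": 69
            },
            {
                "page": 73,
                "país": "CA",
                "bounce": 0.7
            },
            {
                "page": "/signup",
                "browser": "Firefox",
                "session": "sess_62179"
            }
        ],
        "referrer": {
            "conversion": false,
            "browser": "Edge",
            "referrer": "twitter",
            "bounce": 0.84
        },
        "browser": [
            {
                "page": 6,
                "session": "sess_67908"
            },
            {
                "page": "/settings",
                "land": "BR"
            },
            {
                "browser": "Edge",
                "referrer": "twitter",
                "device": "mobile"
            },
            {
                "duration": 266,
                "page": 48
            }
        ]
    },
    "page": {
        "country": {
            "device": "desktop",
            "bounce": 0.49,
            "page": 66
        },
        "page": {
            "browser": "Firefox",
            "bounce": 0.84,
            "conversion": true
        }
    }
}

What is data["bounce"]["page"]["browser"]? "Edge"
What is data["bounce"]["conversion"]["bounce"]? 0.21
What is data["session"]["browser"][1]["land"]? "BR"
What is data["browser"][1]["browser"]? "Safari"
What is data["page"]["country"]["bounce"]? 0.49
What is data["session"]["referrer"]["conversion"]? False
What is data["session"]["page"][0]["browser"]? "Safari"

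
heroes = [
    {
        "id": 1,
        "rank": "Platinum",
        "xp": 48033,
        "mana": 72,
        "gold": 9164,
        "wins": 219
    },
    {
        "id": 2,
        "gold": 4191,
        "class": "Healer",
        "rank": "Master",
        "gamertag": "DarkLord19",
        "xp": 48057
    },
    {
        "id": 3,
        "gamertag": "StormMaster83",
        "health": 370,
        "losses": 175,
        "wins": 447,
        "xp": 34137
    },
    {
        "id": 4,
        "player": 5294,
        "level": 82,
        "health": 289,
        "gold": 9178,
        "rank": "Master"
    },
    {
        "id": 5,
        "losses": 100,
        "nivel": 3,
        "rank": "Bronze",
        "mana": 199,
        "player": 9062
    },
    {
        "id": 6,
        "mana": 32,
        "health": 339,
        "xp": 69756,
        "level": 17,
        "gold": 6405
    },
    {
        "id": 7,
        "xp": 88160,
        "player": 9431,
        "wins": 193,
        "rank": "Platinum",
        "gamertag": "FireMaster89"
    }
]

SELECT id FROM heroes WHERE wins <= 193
[7]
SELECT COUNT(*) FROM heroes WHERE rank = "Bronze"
1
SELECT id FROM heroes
[1, 2, 3, 4, 5, 6, 7]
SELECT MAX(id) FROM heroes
7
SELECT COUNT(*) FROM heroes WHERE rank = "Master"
2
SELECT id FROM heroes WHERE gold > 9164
[4]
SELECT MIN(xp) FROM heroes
34137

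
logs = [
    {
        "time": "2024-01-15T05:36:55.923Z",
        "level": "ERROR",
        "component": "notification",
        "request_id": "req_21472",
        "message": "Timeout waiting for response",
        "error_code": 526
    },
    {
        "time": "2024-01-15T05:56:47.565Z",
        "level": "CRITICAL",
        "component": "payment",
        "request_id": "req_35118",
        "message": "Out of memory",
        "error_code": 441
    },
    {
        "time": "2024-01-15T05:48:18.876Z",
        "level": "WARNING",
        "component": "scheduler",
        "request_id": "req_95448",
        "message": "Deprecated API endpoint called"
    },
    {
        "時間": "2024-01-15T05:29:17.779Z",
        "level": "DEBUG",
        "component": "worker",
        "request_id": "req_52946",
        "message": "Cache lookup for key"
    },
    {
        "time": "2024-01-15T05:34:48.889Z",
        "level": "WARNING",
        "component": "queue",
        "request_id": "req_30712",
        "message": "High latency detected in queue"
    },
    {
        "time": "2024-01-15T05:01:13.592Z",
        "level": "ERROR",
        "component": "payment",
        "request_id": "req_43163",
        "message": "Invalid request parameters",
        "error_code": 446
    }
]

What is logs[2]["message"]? "Deprecated API endpoint called"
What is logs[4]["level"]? "WARNING"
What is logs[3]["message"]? "Cache lookup for key"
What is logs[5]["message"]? "Invalid request parameters"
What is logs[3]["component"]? "worker"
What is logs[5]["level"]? "ERROR"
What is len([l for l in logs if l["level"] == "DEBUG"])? 1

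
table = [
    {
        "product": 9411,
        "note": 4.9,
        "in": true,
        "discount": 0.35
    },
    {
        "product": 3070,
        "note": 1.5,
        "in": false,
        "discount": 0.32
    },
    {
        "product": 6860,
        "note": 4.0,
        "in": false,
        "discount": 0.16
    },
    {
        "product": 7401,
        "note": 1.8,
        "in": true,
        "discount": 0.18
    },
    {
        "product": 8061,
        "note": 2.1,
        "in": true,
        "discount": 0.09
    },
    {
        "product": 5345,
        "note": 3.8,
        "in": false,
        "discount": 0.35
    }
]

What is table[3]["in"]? True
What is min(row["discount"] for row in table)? 0.09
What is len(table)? 6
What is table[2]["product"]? 6860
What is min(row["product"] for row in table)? 3070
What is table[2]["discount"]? 0.16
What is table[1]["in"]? False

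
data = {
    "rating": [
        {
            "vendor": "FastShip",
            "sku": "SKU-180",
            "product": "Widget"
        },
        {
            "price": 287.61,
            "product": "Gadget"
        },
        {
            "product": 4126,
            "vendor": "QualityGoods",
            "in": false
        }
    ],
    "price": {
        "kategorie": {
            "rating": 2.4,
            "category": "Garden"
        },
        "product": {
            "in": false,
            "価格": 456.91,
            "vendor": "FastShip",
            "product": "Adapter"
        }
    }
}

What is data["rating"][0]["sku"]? "SKU-180"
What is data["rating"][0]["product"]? "Widget"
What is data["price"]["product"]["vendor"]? "FastShip"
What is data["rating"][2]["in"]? False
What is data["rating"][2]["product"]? 4126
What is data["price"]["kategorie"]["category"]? "Garden"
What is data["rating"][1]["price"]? 287.61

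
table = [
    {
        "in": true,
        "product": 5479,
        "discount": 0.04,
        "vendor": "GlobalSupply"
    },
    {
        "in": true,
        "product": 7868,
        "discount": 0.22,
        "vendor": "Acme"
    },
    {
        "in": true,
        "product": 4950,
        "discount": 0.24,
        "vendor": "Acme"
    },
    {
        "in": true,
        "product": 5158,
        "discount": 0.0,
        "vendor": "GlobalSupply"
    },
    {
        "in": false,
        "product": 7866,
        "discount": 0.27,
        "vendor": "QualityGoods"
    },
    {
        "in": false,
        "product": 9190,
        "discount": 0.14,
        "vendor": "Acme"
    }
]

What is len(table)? 6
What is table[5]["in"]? False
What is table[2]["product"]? 4950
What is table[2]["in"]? True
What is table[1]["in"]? True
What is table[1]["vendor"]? "Acme"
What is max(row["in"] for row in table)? True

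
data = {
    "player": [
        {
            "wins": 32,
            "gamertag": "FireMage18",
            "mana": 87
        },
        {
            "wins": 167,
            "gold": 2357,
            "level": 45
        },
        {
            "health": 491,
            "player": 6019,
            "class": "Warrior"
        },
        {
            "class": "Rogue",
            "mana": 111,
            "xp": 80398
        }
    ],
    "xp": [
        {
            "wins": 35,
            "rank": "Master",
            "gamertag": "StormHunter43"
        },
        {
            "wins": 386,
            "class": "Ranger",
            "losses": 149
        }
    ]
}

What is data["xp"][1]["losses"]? 149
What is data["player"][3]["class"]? "Rogue"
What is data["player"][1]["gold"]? 2357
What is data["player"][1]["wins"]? 167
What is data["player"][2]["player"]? 6019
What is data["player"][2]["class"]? "Warrior"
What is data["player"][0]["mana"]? 87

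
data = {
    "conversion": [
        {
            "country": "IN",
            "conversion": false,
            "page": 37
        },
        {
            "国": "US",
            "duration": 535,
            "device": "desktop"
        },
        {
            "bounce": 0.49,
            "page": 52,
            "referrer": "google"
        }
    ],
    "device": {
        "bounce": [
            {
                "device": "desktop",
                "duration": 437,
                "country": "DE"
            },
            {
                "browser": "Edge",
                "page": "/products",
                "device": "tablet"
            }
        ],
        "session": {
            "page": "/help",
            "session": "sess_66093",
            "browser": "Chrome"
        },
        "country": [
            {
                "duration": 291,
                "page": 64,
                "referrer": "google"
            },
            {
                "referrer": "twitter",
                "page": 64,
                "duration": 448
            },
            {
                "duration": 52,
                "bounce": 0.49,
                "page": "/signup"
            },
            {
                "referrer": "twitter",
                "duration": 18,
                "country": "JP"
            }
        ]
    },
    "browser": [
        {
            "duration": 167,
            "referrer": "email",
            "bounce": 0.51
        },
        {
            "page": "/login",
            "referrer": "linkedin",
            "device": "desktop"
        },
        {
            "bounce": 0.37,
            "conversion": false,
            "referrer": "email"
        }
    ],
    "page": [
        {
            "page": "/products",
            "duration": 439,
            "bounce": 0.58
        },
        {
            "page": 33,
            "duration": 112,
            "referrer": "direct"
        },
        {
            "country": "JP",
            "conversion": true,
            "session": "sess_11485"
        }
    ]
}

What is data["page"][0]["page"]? "/products"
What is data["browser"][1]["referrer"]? "linkedin"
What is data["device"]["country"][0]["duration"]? 291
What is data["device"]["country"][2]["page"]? "/signup"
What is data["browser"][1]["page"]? "/login"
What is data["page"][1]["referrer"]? "direct"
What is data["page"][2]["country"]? "JP"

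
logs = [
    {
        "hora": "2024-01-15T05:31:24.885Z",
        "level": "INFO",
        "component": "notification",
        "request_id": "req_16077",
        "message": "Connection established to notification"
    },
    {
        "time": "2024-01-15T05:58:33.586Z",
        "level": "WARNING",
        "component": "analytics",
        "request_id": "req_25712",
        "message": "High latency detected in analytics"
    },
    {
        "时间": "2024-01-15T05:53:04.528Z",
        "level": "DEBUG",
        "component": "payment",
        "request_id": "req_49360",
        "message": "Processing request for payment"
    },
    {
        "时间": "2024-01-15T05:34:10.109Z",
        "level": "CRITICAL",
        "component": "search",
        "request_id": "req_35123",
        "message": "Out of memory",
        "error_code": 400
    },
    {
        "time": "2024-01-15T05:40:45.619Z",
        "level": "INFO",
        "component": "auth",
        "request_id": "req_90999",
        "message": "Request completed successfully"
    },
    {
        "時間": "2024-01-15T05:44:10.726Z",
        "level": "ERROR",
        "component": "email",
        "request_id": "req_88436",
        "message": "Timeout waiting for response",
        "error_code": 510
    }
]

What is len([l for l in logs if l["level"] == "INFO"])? 2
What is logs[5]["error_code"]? 510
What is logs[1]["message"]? "High latency detected in analytics"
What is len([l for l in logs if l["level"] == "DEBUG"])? 1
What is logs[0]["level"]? "INFO"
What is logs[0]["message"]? "Connection established to notification"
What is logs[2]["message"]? "Processing request for payment"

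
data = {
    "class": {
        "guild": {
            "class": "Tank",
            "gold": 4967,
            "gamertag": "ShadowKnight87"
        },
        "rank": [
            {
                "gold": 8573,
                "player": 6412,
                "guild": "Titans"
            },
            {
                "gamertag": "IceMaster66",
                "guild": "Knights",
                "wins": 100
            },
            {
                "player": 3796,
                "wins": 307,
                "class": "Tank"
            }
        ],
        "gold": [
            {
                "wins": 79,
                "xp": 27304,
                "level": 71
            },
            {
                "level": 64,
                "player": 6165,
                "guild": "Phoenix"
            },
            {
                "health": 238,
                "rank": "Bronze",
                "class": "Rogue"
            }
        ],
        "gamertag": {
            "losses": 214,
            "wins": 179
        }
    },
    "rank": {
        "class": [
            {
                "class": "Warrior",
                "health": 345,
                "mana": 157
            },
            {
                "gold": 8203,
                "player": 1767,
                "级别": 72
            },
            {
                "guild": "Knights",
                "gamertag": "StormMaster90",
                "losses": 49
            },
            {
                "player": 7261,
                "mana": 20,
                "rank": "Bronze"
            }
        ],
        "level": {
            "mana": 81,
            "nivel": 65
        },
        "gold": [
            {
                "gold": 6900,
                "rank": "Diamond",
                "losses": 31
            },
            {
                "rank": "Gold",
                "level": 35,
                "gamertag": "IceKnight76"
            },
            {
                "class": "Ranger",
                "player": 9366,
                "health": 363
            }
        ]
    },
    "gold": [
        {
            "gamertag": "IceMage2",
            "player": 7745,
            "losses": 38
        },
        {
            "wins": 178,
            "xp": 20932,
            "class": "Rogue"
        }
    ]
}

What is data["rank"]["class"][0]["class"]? "Warrior"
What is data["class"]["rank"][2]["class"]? "Tank"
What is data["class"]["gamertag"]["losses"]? 214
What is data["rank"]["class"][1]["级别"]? 72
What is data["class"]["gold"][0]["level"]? 71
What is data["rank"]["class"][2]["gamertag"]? "StormMaster90"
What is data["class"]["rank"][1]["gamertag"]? "IceMaster66"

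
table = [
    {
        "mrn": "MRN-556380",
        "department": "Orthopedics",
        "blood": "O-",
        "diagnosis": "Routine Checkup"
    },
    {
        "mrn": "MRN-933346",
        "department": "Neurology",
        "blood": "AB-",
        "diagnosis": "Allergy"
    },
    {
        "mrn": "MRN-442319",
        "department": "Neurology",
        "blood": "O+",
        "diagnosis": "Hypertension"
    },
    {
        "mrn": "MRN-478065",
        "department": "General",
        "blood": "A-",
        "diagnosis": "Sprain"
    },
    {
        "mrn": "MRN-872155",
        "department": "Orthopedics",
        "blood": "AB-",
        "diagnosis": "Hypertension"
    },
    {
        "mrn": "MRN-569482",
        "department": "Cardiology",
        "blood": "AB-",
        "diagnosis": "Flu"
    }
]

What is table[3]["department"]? "General"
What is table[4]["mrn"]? "MRN-872155"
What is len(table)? 6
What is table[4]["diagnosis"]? "Hypertension"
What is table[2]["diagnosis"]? "Hypertension"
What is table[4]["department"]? "Orthopedics"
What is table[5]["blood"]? "AB-"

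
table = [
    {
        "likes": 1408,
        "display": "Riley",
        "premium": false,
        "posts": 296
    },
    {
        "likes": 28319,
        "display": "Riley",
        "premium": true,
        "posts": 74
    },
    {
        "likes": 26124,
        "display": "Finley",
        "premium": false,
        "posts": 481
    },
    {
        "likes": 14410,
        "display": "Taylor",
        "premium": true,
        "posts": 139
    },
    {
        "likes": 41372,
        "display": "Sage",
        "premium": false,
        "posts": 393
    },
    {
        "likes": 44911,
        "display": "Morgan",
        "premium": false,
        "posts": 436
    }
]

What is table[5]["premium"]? False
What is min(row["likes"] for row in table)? 1408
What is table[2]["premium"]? False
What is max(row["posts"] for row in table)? 481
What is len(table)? 6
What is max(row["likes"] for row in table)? 44911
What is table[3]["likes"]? 14410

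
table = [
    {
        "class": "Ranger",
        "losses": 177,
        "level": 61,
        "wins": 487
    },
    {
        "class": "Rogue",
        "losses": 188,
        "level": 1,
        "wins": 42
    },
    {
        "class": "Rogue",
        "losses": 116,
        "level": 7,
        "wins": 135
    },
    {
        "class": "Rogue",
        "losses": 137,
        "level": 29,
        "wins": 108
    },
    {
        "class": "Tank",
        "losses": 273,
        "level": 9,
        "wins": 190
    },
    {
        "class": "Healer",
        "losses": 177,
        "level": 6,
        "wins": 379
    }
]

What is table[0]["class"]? "Ranger"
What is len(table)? 6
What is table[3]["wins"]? 108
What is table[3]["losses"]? 137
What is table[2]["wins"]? 135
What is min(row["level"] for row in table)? 1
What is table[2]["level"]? 7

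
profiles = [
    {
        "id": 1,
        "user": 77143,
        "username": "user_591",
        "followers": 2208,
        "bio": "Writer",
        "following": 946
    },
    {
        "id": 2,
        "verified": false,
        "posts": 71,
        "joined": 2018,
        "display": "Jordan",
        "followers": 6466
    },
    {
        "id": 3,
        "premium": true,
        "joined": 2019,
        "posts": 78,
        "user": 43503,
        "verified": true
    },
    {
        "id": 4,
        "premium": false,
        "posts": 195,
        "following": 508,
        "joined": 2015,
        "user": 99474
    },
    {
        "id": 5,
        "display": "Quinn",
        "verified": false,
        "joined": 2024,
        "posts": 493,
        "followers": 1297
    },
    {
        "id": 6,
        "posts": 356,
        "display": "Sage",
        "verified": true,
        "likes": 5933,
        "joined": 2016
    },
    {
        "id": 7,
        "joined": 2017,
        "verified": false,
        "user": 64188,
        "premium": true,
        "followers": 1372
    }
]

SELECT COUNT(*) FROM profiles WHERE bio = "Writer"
1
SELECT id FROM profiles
[1, 2, 3, 4, 5, 6, 7]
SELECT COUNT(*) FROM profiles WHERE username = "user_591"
1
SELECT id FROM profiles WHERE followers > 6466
[]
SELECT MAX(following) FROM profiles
946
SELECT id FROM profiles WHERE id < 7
[1, 2, 3, 4, 5, 6]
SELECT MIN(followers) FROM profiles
1297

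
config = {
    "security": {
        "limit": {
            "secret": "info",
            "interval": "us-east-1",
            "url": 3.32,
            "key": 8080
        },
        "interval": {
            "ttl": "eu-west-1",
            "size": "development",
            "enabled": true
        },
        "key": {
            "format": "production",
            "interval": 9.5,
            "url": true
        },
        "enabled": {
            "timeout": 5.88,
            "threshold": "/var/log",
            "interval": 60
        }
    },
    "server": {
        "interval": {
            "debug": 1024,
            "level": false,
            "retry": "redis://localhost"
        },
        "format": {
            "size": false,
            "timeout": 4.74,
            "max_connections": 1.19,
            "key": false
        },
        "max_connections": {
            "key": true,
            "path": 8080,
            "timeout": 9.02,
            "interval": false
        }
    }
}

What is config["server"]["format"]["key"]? False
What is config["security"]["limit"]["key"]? 8080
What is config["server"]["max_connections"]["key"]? True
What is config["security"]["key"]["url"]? True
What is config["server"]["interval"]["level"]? False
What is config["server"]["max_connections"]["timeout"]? 9.02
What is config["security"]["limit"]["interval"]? "us-east-1"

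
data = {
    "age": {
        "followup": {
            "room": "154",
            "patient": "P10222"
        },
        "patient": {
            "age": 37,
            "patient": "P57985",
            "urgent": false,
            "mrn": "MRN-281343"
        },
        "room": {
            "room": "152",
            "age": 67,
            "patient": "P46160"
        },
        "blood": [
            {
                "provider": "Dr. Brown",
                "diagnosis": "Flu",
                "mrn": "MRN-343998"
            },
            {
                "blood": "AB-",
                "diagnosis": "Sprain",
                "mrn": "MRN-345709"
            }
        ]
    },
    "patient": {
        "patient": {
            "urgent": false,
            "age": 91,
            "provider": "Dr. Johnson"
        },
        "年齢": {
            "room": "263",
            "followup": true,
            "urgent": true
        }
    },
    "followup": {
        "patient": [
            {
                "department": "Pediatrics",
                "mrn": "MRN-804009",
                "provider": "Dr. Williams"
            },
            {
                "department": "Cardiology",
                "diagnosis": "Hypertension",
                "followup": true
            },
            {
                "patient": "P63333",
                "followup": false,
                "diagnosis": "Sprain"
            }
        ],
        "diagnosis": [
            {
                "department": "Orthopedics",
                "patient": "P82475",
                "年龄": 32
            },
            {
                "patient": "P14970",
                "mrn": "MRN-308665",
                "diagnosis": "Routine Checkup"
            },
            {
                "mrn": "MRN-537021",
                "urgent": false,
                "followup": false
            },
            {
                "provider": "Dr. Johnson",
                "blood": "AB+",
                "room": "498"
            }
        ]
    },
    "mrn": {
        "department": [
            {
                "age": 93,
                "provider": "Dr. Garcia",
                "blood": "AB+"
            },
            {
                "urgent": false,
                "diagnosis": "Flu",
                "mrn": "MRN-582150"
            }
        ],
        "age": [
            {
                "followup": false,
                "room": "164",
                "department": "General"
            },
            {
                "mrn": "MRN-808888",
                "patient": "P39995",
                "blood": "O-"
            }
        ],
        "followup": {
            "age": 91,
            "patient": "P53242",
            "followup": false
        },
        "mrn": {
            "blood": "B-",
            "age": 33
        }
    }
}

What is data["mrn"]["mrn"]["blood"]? "B-"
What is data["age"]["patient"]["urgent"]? False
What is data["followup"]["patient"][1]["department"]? "Cardiology"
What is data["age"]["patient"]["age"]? 37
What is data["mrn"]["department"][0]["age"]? 93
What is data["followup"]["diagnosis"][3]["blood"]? "AB+"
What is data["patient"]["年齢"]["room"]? "263"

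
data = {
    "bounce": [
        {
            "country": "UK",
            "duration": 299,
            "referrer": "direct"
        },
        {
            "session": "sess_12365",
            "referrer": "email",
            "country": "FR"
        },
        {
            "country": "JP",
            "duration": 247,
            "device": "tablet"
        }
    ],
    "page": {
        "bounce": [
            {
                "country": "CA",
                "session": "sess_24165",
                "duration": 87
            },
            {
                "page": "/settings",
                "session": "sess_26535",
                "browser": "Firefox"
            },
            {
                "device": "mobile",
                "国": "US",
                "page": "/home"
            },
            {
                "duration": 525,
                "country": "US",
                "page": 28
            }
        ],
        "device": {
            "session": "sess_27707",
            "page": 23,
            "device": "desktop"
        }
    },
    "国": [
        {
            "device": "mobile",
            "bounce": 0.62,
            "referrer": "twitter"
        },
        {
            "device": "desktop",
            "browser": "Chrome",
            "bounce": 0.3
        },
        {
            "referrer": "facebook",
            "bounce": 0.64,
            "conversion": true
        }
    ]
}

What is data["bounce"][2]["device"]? "tablet"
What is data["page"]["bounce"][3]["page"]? 28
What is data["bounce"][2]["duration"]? 247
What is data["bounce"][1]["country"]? "FR"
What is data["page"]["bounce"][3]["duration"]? 525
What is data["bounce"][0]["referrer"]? "direct"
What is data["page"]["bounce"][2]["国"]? "US"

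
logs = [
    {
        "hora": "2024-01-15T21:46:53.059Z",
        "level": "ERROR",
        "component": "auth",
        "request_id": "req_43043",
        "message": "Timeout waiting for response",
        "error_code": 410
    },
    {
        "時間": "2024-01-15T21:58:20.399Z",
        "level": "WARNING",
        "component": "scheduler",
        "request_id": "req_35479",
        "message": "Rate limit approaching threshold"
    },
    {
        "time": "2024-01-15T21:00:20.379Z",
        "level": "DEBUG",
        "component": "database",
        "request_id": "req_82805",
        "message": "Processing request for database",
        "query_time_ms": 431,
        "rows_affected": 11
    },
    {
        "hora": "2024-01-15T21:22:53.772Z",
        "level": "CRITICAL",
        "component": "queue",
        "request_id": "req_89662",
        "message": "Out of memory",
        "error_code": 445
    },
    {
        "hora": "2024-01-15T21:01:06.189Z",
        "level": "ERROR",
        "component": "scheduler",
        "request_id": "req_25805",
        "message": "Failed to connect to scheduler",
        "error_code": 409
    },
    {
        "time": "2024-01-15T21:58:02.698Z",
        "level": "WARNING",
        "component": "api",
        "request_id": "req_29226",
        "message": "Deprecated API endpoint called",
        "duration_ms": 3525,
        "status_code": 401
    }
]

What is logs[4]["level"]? "ERROR"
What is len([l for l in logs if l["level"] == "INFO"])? 0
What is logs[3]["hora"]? "2024-01-15T21:22:53.772Z"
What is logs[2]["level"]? "DEBUG"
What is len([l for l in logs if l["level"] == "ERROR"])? 2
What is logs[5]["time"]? "2024-01-15T21:58:02.698Z"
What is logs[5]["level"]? "WARNING"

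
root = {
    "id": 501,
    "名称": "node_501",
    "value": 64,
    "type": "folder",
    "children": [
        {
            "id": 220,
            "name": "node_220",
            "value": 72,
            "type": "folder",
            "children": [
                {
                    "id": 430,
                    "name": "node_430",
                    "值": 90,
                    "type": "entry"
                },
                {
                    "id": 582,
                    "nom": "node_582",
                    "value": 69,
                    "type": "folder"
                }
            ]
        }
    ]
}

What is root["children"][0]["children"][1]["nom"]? "node_582"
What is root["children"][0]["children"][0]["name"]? "node_430"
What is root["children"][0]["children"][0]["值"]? 90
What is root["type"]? "folder"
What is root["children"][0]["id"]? 220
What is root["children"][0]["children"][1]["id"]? 582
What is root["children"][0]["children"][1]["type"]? "folder"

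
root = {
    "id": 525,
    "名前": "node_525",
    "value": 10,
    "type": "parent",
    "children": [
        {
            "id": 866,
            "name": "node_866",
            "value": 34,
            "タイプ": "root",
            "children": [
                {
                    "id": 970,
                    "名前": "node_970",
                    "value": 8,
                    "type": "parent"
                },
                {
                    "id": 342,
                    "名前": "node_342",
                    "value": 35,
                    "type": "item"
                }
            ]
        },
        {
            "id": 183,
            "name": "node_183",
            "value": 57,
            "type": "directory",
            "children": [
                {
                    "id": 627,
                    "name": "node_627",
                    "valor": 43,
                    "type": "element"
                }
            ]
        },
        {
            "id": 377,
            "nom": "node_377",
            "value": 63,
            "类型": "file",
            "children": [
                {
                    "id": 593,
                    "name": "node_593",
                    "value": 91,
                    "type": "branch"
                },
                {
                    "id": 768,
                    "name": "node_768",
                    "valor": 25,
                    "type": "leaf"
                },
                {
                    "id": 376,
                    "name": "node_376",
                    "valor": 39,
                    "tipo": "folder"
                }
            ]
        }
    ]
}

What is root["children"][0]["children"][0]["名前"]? "node_970"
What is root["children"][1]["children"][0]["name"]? "node_627"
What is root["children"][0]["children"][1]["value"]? 35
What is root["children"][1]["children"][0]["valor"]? 43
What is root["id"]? 525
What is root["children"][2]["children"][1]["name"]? "node_768"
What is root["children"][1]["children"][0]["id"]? 627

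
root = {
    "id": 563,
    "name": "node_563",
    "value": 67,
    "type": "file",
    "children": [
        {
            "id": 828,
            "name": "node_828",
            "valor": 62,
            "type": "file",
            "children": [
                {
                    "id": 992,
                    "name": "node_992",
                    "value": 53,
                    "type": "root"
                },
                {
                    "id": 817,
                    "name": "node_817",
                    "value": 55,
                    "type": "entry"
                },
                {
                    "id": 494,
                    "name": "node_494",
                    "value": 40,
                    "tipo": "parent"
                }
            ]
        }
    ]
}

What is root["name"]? "node_563"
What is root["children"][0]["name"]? "node_828"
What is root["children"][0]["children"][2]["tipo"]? "parent"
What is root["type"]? "file"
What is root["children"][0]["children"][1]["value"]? 55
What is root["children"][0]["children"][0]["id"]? 992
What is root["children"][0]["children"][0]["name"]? "node_992"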